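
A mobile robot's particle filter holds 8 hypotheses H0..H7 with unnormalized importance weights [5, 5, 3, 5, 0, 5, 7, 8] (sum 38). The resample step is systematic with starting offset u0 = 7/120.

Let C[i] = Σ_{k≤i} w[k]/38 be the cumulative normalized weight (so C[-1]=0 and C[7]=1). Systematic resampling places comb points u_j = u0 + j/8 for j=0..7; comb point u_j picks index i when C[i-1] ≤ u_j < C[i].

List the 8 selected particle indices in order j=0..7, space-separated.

0 1 2 3 5 6 7 7

C = [5/38, 5/19, 13/38, 9/19, 9/19, 23/38, 15/19, 1]
j=0: u_0=7/120 ∈ [0, 5/38) → index 0
j=1: u_1=11/60 ∈ [5/38, 5/19) → index 1
j=2: u_2=37/120 ∈ [5/19, 13/38) → index 2
j=3: u_3=13/30 ∈ [13/38, 9/19) → index 3
j=4: u_4=67/120 ∈ [9/19, 23/38) → index 5
j=5: u_5=41/60 ∈ [23/38, 15/19) → index 6
j=6: u_6=97/120 ∈ [15/19, 1) → index 7
j=7: u_7=14/15 ∈ [15/19, 1) → index 7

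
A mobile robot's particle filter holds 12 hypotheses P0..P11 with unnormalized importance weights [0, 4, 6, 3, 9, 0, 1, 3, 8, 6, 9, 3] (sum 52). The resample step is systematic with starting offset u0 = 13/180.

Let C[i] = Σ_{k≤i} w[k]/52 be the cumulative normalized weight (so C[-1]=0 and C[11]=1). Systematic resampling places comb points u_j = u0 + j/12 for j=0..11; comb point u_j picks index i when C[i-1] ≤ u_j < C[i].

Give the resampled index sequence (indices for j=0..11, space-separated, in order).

1 2 3 4 4 7 8 9 9 10 10 11

C = [0, 1/13, 5/26, 1/4, 11/26, 11/26, 23/52, 1/2, 17/26, 10/13, 49/52, 1]
j=0: u_0=13/180 ∈ [0, 1/13) → index 1
j=1: u_1=7/45 ∈ [1/13, 5/26) → index 2
j=2: u_2=43/180 ∈ [5/26, 1/4) → index 3
j=3: u_3=29/90 ∈ [1/4, 11/26) → index 4
j=4: u_4=73/180 ∈ [1/4, 11/26) → index 4
j=5: u_5=22/45 ∈ [23/52, 1/2) → index 7
j=6: u_6=103/180 ∈ [1/2, 17/26) → index 8
j=7: u_7=59/90 ∈ [17/26, 10/13) → index 9
j=8: u_8=133/180 ∈ [17/26, 10/13) → index 9
j=9: u_9=37/45 ∈ [10/13, 49/52) → index 10
j=10: u_10=163/180 ∈ [10/13, 49/52) → index 10
j=11: u_11=89/90 ∈ [49/52, 1) → index 11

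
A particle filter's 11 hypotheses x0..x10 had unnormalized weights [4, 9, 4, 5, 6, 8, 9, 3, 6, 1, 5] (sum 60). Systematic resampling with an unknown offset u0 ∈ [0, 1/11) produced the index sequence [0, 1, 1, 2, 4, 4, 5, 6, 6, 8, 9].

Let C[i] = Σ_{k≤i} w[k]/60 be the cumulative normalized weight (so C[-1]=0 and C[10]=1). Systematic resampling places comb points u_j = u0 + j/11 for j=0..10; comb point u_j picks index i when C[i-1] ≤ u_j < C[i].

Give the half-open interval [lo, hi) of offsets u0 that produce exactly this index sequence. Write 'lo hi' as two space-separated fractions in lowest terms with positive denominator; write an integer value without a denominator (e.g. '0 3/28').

1/330 1/132

C = [1/15, 13/60, 17/60, 11/30, 7/15, 3/5, 3/4, 4/5, 9/10, 11/12, 1]
j=0 picked index 0: u0 ∈ [0, 1/15)
j=1 picked index 1: u0 ∈ [-4/165, 83/660)
j=2 picked index 1: u0 ∈ [-19/165, 23/660)
j=3 picked index 2: u0 ∈ [-37/660, 7/660)
j=4 picked index 4: u0 ∈ [1/330, 17/165)
j=5 picked index 4: u0 ∈ [-29/330, 2/165)
j=6 picked index 5: u0 ∈ [-13/165, 3/55)
j=7 picked index 6: u0 ∈ [-2/55, 5/44)
j=8 picked index 6: u0 ∈ [-7/55, 1/44)
j=9 picked index 8: u0 ∈ [-1/55, 9/110)
j=10 picked index 9: u0 ∈ [-1/110, 1/132)
intersection: [1/330, 1/132)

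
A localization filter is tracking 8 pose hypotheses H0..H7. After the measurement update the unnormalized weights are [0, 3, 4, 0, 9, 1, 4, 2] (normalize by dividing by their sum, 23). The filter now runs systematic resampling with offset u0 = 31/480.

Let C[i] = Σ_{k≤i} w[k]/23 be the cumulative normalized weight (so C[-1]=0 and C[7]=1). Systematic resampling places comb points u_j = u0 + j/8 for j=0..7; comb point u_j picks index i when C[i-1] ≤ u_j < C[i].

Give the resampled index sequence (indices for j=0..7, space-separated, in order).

1 2 4 4 4 4 6 7

C = [0, 3/23, 7/23, 7/23, 16/23, 17/23, 21/23, 1]
j=0: u_0=31/480 ∈ [0, 3/23) → index 1
j=1: u_1=91/480 ∈ [3/23, 7/23) → index 2
j=2: u_2=151/480 ∈ [7/23, 16/23) → index 4
j=3: u_3=211/480 ∈ [7/23, 16/23) → index 4
j=4: u_4=271/480 ∈ [7/23, 16/23) → index 4
j=5: u_5=331/480 ∈ [7/23, 16/23) → index 4
j=6: u_6=391/480 ∈ [17/23, 21/23) → index 6
j=7: u_7=451/480 ∈ [21/23, 1) → index 7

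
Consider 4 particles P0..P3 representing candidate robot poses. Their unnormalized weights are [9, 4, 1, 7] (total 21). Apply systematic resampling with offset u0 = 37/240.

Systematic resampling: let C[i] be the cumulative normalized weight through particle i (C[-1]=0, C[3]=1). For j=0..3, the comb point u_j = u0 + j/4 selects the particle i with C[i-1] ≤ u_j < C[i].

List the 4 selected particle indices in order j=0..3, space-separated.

0 0 2 3

C = [3/7, 13/21, 2/3, 1]
j=0: u_0=37/240 ∈ [0, 3/7) → index 0
j=1: u_1=97/240 ∈ [0, 3/7) → index 0
j=2: u_2=157/240 ∈ [13/21, 2/3) → index 2
j=3: u_3=217/240 ∈ [2/3, 1) → index 3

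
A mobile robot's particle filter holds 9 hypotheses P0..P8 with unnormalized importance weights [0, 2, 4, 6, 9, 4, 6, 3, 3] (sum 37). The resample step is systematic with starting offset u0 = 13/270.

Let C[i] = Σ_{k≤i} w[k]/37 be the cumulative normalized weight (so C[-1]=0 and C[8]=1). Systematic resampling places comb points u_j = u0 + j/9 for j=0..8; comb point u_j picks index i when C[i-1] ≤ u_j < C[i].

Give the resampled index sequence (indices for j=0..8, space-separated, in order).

1 2 3 4 4 5 6 6 8

C = [0, 2/37, 6/37, 12/37, 21/37, 25/37, 31/37, 34/37, 1]
j=0: u_0=13/270 ∈ [0, 2/37) → index 1
j=1: u_1=43/270 ∈ [2/37, 6/37) → index 2
j=2: u_2=73/270 ∈ [6/37, 12/37) → index 3
j=3: u_3=103/270 ∈ [12/37, 21/37) → index 4
j=4: u_4=133/270 ∈ [12/37, 21/37) → index 4
j=5: u_5=163/270 ∈ [21/37, 25/37) → index 5
j=6: u_6=193/270 ∈ [25/37, 31/37) → index 6
j=7: u_7=223/270 ∈ [25/37, 31/37) → index 6
j=8: u_8=253/270 ∈ [34/37, 1) → index 8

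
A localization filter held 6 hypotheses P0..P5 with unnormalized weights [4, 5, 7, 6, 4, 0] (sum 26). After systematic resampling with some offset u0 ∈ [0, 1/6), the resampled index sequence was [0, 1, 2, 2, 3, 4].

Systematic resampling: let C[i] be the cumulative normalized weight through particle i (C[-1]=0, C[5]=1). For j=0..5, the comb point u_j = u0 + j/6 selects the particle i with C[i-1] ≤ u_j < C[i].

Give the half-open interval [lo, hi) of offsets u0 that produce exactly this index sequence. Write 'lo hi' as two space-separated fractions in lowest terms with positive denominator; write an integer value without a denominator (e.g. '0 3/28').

1/78 3/26

C = [2/13, 9/26, 8/13, 11/13, 1, 1]
j=0 picked index 0: u0 ∈ [0, 2/13)
j=1 picked index 1: u0 ∈ [-1/78, 7/39)
j=2 picked index 2: u0 ∈ [1/78, 11/39)
j=3 picked index 2: u0 ∈ [-2/13, 3/26)
j=4 picked index 3: u0 ∈ [-2/39, 7/39)
j=5 picked index 4: u0 ∈ [1/78, 1/6)
intersection: [1/78, 3/26)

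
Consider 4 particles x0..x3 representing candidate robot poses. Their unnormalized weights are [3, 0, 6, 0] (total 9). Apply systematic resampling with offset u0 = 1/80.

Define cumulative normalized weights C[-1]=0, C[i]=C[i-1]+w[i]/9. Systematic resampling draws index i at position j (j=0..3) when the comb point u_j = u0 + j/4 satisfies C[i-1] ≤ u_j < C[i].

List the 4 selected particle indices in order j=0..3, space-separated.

0 0 2 2

C = [1/3, 1/3, 1, 1]
j=0: u_0=1/80 ∈ [0, 1/3) → index 0
j=1: u_1=21/80 ∈ [0, 1/3) → index 0
j=2: u_2=41/80 ∈ [1/3, 1) → index 2
j=3: u_3=61/80 ∈ [1/3, 1) → index 2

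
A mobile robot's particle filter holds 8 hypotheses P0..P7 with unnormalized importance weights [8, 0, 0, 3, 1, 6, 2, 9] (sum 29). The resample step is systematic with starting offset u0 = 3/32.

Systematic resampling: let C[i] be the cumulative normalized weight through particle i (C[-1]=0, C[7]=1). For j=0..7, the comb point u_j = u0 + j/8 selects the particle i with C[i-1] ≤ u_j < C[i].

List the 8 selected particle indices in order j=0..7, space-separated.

C = [8/29, 8/29, 8/29, 11/29, 12/29, 18/29, 20/29, 1]
j=0: u_0=3/32 ∈ [0, 8/29) → index 0
j=1: u_1=7/32 ∈ [0, 8/29) → index 0
j=2: u_2=11/32 ∈ [8/29, 11/29) → index 3
j=3: u_3=15/32 ∈ [12/29, 18/29) → index 5
j=4: u_4=19/32 ∈ [12/29, 18/29) → index 5
j=5: u_5=23/32 ∈ [20/29, 1) → index 7
j=6: u_6=27/32 ∈ [20/29, 1) → index 7
j=7: u_7=31/32 ∈ [20/29, 1) → index 7

0 0 3 5 5 7 7 7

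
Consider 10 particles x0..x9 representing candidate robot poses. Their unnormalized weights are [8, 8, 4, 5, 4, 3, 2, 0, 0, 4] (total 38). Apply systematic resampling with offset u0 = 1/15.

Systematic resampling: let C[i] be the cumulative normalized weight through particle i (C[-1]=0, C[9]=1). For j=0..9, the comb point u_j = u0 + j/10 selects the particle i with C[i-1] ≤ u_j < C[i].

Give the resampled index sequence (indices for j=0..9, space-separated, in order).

C = [4/19, 8/19, 10/19, 25/38, 29/38, 16/19, 17/19, 17/19, 17/19, 1]
j=0: u_0=1/15 ∈ [0, 4/19) → index 0
j=1: u_1=1/6 ∈ [0, 4/19) → index 0
j=2: u_2=4/15 ∈ [4/19, 8/19) → index 1
j=3: u_3=11/30 ∈ [4/19, 8/19) → index 1
j=4: u_4=7/15 ∈ [8/19, 10/19) → index 2
j=5: u_5=17/30 ∈ [10/19, 25/38) → index 3
j=6: u_6=2/3 ∈ [25/38, 29/38) → index 4
j=7: u_7=23/30 ∈ [29/38, 16/19) → index 5
j=8: u_8=13/15 ∈ [16/19, 17/19) → index 6
j=9: u_9=29/30 ∈ [17/19, 1) → index 9

0 0 1 1 2 3 4 5 6 9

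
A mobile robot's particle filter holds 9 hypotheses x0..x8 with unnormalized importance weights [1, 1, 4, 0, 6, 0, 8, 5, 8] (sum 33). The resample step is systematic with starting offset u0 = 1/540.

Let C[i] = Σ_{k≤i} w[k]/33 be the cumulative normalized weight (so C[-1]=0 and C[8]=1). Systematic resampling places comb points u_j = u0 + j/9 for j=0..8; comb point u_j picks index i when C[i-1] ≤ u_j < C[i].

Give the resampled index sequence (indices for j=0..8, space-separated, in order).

C = [1/33, 2/33, 2/11, 2/11, 4/11, 4/11, 20/33, 25/33, 1]
j=0: u_0=1/540 ∈ [0, 1/33) → index 0
j=1: u_1=61/540 ∈ [2/33, 2/11) → index 2
j=2: u_2=121/540 ∈ [2/11, 4/11) → index 4
j=3: u_3=181/540 ∈ [2/11, 4/11) → index 4
j=4: u_4=241/540 ∈ [4/11, 20/33) → index 6
j=5: u_5=301/540 ∈ [4/11, 20/33) → index 6
j=6: u_6=361/540 ∈ [20/33, 25/33) → index 7
j=7: u_7=421/540 ∈ [25/33, 1) → index 8
j=8: u_8=481/540 ∈ [25/33, 1) → index 8

0 2 4 4 6 6 7 8 8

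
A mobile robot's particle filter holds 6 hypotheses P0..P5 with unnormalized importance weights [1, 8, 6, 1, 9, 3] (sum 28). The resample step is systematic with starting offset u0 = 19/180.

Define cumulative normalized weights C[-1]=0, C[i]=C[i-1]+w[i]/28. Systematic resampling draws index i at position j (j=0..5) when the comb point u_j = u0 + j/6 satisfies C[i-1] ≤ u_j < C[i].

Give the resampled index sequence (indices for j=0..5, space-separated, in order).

C = [1/28, 9/28, 15/28, 4/7, 25/28, 1]
j=0: u_0=19/180 ∈ [1/28, 9/28) → index 1
j=1: u_1=49/180 ∈ [1/28, 9/28) → index 1
j=2: u_2=79/180 ∈ [9/28, 15/28) → index 2
j=3: u_3=109/180 ∈ [4/7, 25/28) → index 4
j=4: u_4=139/180 ∈ [4/7, 25/28) → index 4
j=5: u_5=169/180 ∈ [25/28, 1) → index 5

1 1 2 4 4 5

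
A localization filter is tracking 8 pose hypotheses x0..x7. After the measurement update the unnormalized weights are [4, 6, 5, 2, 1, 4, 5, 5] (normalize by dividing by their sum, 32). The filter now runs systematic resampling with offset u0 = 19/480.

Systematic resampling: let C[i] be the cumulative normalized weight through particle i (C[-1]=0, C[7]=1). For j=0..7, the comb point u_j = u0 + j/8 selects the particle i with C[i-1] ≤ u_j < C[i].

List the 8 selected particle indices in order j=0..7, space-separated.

C = [1/8, 5/16, 15/32, 17/32, 9/16, 11/16, 27/32, 1]
j=0: u_0=19/480 ∈ [0, 1/8) → index 0
j=1: u_1=79/480 ∈ [1/8, 5/16) → index 1
j=2: u_2=139/480 ∈ [1/8, 5/16) → index 1
j=3: u_3=199/480 ∈ [5/16, 15/32) → index 2
j=4: u_4=259/480 ∈ [17/32, 9/16) → index 4
j=5: u_5=319/480 ∈ [9/16, 11/16) → index 5
j=6: u_6=379/480 ∈ [11/16, 27/32) → index 6
j=7: u_7=439/480 ∈ [27/32, 1) → index 7

0 1 1 2 4 5 6 7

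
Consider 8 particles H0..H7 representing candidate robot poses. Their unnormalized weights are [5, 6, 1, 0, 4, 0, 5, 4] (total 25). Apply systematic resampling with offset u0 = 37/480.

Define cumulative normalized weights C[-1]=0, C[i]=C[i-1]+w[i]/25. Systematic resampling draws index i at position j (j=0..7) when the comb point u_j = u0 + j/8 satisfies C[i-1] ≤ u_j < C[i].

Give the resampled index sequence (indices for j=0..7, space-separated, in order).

0 1 1 2 4 6 6 7

C = [1/5, 11/25, 12/25, 12/25, 16/25, 16/25, 21/25, 1]
j=0: u_0=37/480 ∈ [0, 1/5) → index 0
j=1: u_1=97/480 ∈ [1/5, 11/25) → index 1
j=2: u_2=157/480 ∈ [1/5, 11/25) → index 1
j=3: u_3=217/480 ∈ [11/25, 12/25) → index 2
j=4: u_4=277/480 ∈ [12/25, 16/25) → index 4
j=5: u_5=337/480 ∈ [16/25, 21/25) → index 6
j=6: u_6=397/480 ∈ [16/25, 21/25) → index 6
j=7: u_7=457/480 ∈ [21/25, 1) → index 7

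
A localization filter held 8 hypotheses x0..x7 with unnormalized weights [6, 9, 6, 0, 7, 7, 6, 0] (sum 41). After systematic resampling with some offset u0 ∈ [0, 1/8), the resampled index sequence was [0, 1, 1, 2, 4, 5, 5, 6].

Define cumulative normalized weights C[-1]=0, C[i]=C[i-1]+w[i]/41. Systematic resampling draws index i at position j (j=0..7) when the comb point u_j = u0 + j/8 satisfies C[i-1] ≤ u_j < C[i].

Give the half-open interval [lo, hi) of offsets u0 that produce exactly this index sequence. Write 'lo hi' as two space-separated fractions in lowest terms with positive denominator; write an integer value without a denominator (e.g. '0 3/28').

C = [6/41, 15/41, 21/41, 21/41, 28/41, 35/41, 1, 1]
j=0 picked index 0: u0 ∈ [0, 6/41)
j=1 picked index 1: u0 ∈ [7/328, 79/328)
j=2 picked index 1: u0 ∈ [-17/164, 19/164)
j=3 picked index 2: u0 ∈ [-3/328, 45/328)
j=4 picked index 4: u0 ∈ [1/82, 15/82)
j=5 picked index 5: u0 ∈ [19/328, 75/328)
j=6 picked index 5: u0 ∈ [-11/164, 17/164)
j=7 picked index 6: u0 ∈ [-7/328, 1/8)
intersection: [19/328, 17/164)

19/328 17/164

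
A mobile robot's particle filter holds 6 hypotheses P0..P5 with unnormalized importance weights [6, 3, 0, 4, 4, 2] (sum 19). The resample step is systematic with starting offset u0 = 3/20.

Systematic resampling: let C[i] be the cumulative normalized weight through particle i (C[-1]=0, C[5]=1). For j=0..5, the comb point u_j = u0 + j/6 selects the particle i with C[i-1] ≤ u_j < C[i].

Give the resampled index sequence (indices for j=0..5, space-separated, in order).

0 1 3 3 4 5

C = [6/19, 9/19, 9/19, 13/19, 17/19, 1]
j=0: u_0=3/20 ∈ [0, 6/19) → index 0
j=1: u_1=19/60 ∈ [6/19, 9/19) → index 1
j=2: u_2=29/60 ∈ [9/19, 13/19) → index 3
j=3: u_3=13/20 ∈ [9/19, 13/19) → index 3
j=4: u_4=49/60 ∈ [13/19, 17/19) → index 4
j=5: u_5=59/60 ∈ [17/19, 1) → index 5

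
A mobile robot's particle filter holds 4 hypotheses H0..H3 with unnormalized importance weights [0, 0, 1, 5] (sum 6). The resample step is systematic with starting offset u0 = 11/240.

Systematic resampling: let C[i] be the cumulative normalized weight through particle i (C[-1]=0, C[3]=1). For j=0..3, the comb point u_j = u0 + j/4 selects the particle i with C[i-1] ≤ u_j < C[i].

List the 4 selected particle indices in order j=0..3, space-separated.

2 3 3 3

C = [0, 0, 1/6, 1]
j=0: u_0=11/240 ∈ [0, 1/6) → index 2
j=1: u_1=71/240 ∈ [1/6, 1) → index 3
j=2: u_2=131/240 ∈ [1/6, 1) → index 3
j=3: u_3=191/240 ∈ [1/6, 1) → index 3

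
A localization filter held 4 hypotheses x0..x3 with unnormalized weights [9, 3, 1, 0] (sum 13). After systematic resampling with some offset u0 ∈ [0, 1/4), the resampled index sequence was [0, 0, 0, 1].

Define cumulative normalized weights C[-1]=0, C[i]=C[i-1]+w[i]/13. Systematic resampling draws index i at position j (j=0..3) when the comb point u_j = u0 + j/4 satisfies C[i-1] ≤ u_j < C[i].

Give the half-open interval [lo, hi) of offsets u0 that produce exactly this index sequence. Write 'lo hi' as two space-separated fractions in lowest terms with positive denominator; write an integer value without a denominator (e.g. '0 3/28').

0 9/52

C = [9/13, 12/13, 1, 1]
j=0 picked index 0: u0 ∈ [0, 9/13)
j=1 picked index 0: u0 ∈ [-1/4, 23/52)
j=2 picked index 0: u0 ∈ [-1/2, 5/26)
j=3 picked index 1: u0 ∈ [-3/52, 9/52)
intersection: [0, 9/52)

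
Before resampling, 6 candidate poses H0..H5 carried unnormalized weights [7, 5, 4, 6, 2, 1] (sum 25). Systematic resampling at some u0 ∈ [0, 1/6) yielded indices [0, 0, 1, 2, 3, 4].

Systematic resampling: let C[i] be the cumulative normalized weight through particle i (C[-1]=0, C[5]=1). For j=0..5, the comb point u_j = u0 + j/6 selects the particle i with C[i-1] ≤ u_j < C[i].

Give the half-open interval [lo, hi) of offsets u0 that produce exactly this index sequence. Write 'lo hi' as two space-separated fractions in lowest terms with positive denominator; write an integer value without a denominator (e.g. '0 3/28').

7/150 17/150

C = [7/25, 12/25, 16/25, 22/25, 24/25, 1]
j=0 picked index 0: u0 ∈ [0, 7/25)
j=1 picked index 0: u0 ∈ [-1/6, 17/150)
j=2 picked index 1: u0 ∈ [-4/75, 11/75)
j=3 picked index 2: u0 ∈ [-1/50, 7/50)
j=4 picked index 3: u0 ∈ [-2/75, 16/75)
j=5 picked index 4: u0 ∈ [7/150, 19/150)
intersection: [7/150, 17/150)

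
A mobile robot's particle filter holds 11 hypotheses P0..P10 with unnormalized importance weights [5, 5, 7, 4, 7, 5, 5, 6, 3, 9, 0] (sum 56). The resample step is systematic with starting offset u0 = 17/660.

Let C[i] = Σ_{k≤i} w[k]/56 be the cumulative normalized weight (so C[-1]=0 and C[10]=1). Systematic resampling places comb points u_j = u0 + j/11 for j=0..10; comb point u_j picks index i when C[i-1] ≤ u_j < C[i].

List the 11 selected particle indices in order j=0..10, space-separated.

C = [5/56, 5/28, 17/56, 3/8, 1/2, 33/56, 19/28, 11/14, 47/56, 1, 1]
j=0: u_0=17/660 ∈ [0, 5/56) → index 0
j=1: u_1=7/60 ∈ [5/56, 5/28) → index 1
j=2: u_2=137/660 ∈ [5/28, 17/56) → index 2
j=3: u_3=197/660 ∈ [5/28, 17/56) → index 2
j=4: u_4=257/660 ∈ [3/8, 1/2) → index 4
j=5: u_5=317/660 ∈ [3/8, 1/2) → index 4
j=6: u_6=377/660 ∈ [1/2, 33/56) → index 5
j=7: u_7=437/660 ∈ [33/56, 19/28) → index 6
j=8: u_8=497/660 ∈ [19/28, 11/14) → index 7
j=9: u_9=557/660 ∈ [47/56, 1) → index 9
j=10: u_10=617/660 ∈ [47/56, 1) → index 9

0 1 2 2 4 4 5 6 7 9 9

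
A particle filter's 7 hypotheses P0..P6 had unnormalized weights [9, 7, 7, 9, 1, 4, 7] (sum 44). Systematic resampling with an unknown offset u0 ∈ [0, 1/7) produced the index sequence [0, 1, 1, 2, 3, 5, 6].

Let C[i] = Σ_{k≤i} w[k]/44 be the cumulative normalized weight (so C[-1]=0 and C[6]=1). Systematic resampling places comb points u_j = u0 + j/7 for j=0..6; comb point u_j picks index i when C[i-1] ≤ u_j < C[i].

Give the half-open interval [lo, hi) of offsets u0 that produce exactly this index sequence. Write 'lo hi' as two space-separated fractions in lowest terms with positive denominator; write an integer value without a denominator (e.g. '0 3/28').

19/308 6/77

C = [9/44, 4/11, 23/44, 8/11, 3/4, 37/44, 1]
j=0 picked index 0: u0 ∈ [0, 9/44)
j=1 picked index 1: u0 ∈ [19/308, 17/77)
j=2 picked index 1: u0 ∈ [-25/308, 6/77)
j=3 picked index 2: u0 ∈ [-5/77, 29/308)
j=4 picked index 3: u0 ∈ [-15/308, 12/77)
j=5 picked index 5: u0 ∈ [1/28, 39/308)
j=6 picked index 6: u0 ∈ [-5/308, 1/7)
intersection: [19/308, 6/77)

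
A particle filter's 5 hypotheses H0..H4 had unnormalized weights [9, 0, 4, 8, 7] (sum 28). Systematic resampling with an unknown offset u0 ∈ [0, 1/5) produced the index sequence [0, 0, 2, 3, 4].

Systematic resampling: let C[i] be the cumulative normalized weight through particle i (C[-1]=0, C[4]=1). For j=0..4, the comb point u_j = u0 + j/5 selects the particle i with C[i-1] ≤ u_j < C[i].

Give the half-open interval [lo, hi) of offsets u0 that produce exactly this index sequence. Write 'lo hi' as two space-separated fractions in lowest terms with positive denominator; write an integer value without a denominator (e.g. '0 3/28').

0 9/140

C = [9/28, 9/28, 13/28, 3/4, 1]
j=0 picked index 0: u0 ∈ [0, 9/28)
j=1 picked index 0: u0 ∈ [-1/5, 17/140)
j=2 picked index 2: u0 ∈ [-11/140, 9/140)
j=3 picked index 3: u0 ∈ [-19/140, 3/20)
j=4 picked index 4: u0 ∈ [-1/20, 1/5)
intersection: [0, 9/140)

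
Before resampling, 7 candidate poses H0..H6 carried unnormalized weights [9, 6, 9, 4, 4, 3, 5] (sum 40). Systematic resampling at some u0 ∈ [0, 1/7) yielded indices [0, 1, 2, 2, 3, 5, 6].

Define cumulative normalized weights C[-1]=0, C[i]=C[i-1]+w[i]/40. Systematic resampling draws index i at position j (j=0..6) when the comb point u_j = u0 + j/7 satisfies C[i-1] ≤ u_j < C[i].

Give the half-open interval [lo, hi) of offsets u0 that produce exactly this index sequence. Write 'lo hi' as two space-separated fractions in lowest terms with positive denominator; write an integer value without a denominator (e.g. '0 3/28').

C = [9/40, 3/8, 3/5, 7/10, 4/5, 7/8, 1]
j=0 picked index 0: u0 ∈ [0, 9/40)
j=1 picked index 1: u0 ∈ [23/280, 13/56)
j=2 picked index 2: u0 ∈ [5/56, 11/35)
j=3 picked index 2: u0 ∈ [-3/56, 6/35)
j=4 picked index 3: u0 ∈ [1/35, 9/70)
j=5 picked index 5: u0 ∈ [3/35, 9/56)
j=6 picked index 6: u0 ∈ [1/56, 1/7)
intersection: [5/56, 9/70)

5/56 9/70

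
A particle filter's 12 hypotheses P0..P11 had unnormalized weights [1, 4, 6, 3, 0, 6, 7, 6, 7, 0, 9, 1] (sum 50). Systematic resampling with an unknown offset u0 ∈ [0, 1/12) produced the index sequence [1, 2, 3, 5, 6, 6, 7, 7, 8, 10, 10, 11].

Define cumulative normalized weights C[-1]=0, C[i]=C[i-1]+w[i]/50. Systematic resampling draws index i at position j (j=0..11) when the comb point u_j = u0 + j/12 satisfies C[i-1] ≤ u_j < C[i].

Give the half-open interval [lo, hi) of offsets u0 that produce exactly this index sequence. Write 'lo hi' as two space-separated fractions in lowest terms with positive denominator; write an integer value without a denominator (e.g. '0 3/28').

1/15 23/300

C = [1/50, 1/10, 11/50, 7/25, 7/25, 2/5, 27/50, 33/50, 4/5, 4/5, 49/50, 1]
j=0 picked index 1: u0 ∈ [1/50, 1/10)
j=1 picked index 2: u0 ∈ [1/60, 41/300)
j=2 picked index 3: u0 ∈ [4/75, 17/150)
j=3 picked index 5: u0 ∈ [3/100, 3/20)
j=4 picked index 6: u0 ∈ [1/15, 31/150)
j=5 picked index 6: u0 ∈ [-1/60, 37/300)
j=6 picked index 7: u0 ∈ [1/25, 4/25)
j=7 picked index 7: u0 ∈ [-13/300, 23/300)
j=8 picked index 8: u0 ∈ [-1/150, 2/15)
j=9 picked index 10: u0 ∈ [1/20, 23/100)
j=10 picked index 10: u0 ∈ [-1/30, 11/75)
j=11 picked index 11: u0 ∈ [19/300, 1/12)
intersection: [1/15, 23/300)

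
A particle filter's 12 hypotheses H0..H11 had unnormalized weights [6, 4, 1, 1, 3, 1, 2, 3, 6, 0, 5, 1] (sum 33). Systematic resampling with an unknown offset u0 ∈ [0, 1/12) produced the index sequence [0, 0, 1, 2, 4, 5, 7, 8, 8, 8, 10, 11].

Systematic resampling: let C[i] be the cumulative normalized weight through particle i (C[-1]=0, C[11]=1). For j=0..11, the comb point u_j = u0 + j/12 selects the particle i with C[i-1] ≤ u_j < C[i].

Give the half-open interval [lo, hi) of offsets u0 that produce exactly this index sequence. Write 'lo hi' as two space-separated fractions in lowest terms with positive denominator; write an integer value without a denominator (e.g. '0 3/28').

7/132 3/44

C = [2/11, 10/33, 1/3, 4/11, 5/11, 16/33, 6/11, 7/11, 9/11, 9/11, 32/33, 1]
j=0 picked index 0: u0 ∈ [0, 2/11)
j=1 picked index 0: u0 ∈ [-1/12, 13/132)
j=2 picked index 1: u0 ∈ [1/66, 3/22)
j=3 picked index 2: u0 ∈ [7/132, 1/12)
j=4 picked index 4: u0 ∈ [1/33, 4/33)
j=5 picked index 5: u0 ∈ [5/132, 3/44)
j=6 picked index 7: u0 ∈ [1/22, 3/22)
j=7 picked index 8: u0 ∈ [7/132, 31/132)
j=8 picked index 8: u0 ∈ [-1/33, 5/33)
j=9 picked index 8: u0 ∈ [-5/44, 3/44)
j=10 picked index 10: u0 ∈ [-1/66, 3/22)
j=11 picked index 11: u0 ∈ [7/132, 1/12)
intersection: [7/132, 3/44)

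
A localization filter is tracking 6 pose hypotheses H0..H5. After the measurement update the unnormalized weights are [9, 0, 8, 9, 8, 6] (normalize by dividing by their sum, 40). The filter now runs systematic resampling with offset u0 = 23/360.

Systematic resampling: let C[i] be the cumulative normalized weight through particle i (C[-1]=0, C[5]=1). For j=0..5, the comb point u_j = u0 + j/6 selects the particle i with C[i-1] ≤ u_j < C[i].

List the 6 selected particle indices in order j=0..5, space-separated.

C = [9/40, 9/40, 17/40, 13/20, 17/20, 1]
j=0: u_0=23/360 ∈ [0, 9/40) → index 0
j=1: u_1=83/360 ∈ [9/40, 17/40) → index 2
j=2: u_2=143/360 ∈ [9/40, 17/40) → index 2
j=3: u_3=203/360 ∈ [17/40, 13/20) → index 3
j=4: u_4=263/360 ∈ [13/20, 17/20) → index 4
j=5: u_5=323/360 ∈ [17/20, 1) → index 5

0 2 2 3 4 5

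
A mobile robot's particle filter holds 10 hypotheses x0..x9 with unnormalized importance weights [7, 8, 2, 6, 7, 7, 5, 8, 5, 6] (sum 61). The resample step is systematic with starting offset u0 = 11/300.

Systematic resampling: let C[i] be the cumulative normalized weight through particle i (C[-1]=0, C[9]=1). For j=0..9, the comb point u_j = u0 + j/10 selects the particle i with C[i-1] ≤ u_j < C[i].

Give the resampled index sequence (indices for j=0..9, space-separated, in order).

C = [7/61, 15/61, 17/61, 23/61, 30/61, 37/61, 42/61, 50/61, 55/61, 1]
j=0: u_0=11/300 ∈ [0, 7/61) → index 0
j=1: u_1=41/300 ∈ [7/61, 15/61) → index 1
j=2: u_2=71/300 ∈ [7/61, 15/61) → index 1
j=3: u_3=101/300 ∈ [17/61, 23/61) → index 3
j=4: u_4=131/300 ∈ [23/61, 30/61) → index 4
j=5: u_5=161/300 ∈ [30/61, 37/61) → index 5
j=6: u_6=191/300 ∈ [37/61, 42/61) → index 6
j=7: u_7=221/300 ∈ [42/61, 50/61) → index 7
j=8: u_8=251/300 ∈ [50/61, 55/61) → index 8
j=9: u_9=281/300 ∈ [55/61, 1) → index 9

0 1 1 3 4 5 6 7 8 9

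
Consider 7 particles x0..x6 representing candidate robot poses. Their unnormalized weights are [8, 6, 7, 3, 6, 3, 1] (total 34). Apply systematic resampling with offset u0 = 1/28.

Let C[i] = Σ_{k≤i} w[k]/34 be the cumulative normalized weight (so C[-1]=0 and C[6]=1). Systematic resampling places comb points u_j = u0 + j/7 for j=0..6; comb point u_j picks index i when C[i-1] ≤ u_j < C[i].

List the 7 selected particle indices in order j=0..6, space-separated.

0 0 1 2 2 4 5

C = [4/17, 7/17, 21/34, 12/17, 15/17, 33/34, 1]
j=0: u_0=1/28 ∈ [0, 4/17) → index 0
j=1: u_1=5/28 ∈ [0, 4/17) → index 0
j=2: u_2=9/28 ∈ [4/17, 7/17) → index 1
j=3: u_3=13/28 ∈ [7/17, 21/34) → index 2
j=4: u_4=17/28 ∈ [7/17, 21/34) → index 2
j=5: u_5=3/4 ∈ [12/17, 15/17) → index 4
j=6: u_6=25/28 ∈ [15/17, 33/34) → index 5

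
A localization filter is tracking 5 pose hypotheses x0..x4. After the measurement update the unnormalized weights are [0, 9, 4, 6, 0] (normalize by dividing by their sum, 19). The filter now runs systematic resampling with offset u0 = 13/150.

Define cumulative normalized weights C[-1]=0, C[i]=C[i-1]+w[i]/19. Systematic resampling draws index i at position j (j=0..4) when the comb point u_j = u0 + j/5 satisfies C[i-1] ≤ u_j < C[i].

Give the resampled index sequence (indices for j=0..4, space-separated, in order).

C = [0, 9/19, 13/19, 1, 1]
j=0: u_0=13/150 ∈ [0, 9/19) → index 1
j=1: u_1=43/150 ∈ [0, 9/19) → index 1
j=2: u_2=73/150 ∈ [9/19, 13/19) → index 2
j=3: u_3=103/150 ∈ [13/19, 1) → index 3
j=4: u_4=133/150 ∈ [13/19, 1) → index 3

1 1 2 3 3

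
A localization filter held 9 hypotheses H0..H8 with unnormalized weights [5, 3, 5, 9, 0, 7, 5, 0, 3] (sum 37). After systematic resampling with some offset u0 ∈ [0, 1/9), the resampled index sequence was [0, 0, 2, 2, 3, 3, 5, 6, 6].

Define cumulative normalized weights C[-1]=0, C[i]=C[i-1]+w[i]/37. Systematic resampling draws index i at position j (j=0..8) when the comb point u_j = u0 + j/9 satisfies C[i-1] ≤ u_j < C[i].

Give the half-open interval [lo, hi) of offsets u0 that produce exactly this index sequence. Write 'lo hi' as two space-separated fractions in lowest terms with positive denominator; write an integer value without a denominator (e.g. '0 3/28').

C = [5/37, 8/37, 13/37, 22/37, 22/37, 29/37, 34/37, 34/37, 1]
j=0 picked index 0: u0 ∈ [0, 5/37)
j=1 picked index 0: u0 ∈ [-1/9, 8/333)
j=2 picked index 2: u0 ∈ [-2/333, 43/333)
j=3 picked index 2: u0 ∈ [-13/111, 2/111)
j=4 picked index 3: u0 ∈ [-31/333, 50/333)
j=5 picked index 3: u0 ∈ [-68/333, 13/333)
j=6 picked index 5: u0 ∈ [-8/111, 13/111)
j=7 picked index 6: u0 ∈ [2/333, 47/333)
j=8 picked index 6: u0 ∈ [-35/333, 10/333)
intersection: [2/333, 2/111)

2/333 2/111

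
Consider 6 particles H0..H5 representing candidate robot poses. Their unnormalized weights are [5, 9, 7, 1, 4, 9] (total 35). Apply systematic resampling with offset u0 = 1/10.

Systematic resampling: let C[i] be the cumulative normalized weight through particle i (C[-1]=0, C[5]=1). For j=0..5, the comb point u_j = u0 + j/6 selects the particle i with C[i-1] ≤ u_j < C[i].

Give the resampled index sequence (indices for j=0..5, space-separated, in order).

C = [1/7, 2/5, 3/5, 22/35, 26/35, 1]
j=0: u_0=1/10 ∈ [0, 1/7) → index 0
j=1: u_1=4/15 ∈ [1/7, 2/5) → index 1
j=2: u_2=13/30 ∈ [2/5, 3/5) → index 2
j=3: u_3=3/5 ∈ [3/5, 22/35) → index 3
j=4: u_4=23/30 ∈ [26/35, 1) → index 5
j=5: u_5=14/15 ∈ [26/35, 1) → index 5

0 1 2 3 5 5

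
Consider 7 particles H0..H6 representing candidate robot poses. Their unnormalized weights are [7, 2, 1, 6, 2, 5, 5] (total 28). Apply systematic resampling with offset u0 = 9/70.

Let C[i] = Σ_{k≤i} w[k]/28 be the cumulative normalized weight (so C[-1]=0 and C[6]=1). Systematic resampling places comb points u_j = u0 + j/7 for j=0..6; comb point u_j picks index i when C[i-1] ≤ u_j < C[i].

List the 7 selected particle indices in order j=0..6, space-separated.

0 1 3 3 5 6 6

C = [1/4, 9/28, 5/14, 4/7, 9/14, 23/28, 1]
j=0: u_0=9/70 ∈ [0, 1/4) → index 0
j=1: u_1=19/70 ∈ [1/4, 9/28) → index 1
j=2: u_2=29/70 ∈ [5/14, 4/7) → index 3
j=3: u_3=39/70 ∈ [5/14, 4/7) → index 3
j=4: u_4=7/10 ∈ [9/14, 23/28) → index 5
j=5: u_5=59/70 ∈ [23/28, 1) → index 6
j=6: u_6=69/70 ∈ [23/28, 1) → index 6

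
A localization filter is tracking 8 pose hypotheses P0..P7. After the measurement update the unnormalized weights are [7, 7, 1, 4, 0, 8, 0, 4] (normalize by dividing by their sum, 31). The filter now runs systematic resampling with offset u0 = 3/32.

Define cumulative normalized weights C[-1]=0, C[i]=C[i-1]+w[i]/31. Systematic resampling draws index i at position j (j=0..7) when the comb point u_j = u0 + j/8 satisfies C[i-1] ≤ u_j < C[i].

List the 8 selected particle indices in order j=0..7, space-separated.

0 0 1 2 3 5 5 7

C = [7/31, 14/31, 15/31, 19/31, 19/31, 27/31, 27/31, 1]
j=0: u_0=3/32 ∈ [0, 7/31) → index 0
j=1: u_1=7/32 ∈ [0, 7/31) → index 0
j=2: u_2=11/32 ∈ [7/31, 14/31) → index 1
j=3: u_3=15/32 ∈ [14/31, 15/31) → index 2
j=4: u_4=19/32 ∈ [15/31, 19/31) → index 3
j=5: u_5=23/32 ∈ [19/31, 27/31) → index 5
j=6: u_6=27/32 ∈ [19/31, 27/31) → index 5
j=7: u_7=31/32 ∈ [27/31, 1) → index 7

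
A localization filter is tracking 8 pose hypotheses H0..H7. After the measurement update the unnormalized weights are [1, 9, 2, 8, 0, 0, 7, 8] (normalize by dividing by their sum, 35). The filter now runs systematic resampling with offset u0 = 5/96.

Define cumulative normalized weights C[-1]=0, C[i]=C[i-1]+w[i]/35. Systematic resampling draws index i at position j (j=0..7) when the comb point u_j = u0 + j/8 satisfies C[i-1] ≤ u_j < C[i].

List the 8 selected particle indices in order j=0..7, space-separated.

1 1 2 3 3 6 7 7

C = [1/35, 2/7, 12/35, 4/7, 4/7, 4/7, 27/35, 1]
j=0: u_0=5/96 ∈ [1/35, 2/7) → index 1
j=1: u_1=17/96 ∈ [1/35, 2/7) → index 1
j=2: u_2=29/96 ∈ [2/7, 12/35) → index 2
j=3: u_3=41/96 ∈ [12/35, 4/7) → index 3
j=4: u_4=53/96 ∈ [12/35, 4/7) → index 3
j=5: u_5=65/96 ∈ [4/7, 27/35) → index 6
j=6: u_6=77/96 ∈ [27/35, 1) → index 7
j=7: u_7=89/96 ∈ [27/35, 1) → index 7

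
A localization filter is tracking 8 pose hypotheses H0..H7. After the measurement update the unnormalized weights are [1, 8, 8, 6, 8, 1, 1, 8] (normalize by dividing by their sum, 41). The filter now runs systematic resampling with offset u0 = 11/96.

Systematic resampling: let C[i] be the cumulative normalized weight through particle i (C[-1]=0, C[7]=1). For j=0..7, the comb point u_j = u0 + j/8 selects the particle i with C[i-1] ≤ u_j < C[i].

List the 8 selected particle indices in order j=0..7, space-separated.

1 2 2 3 4 4 7 7

C = [1/41, 9/41, 17/41, 23/41, 31/41, 32/41, 33/41, 1]
j=0: u_0=11/96 ∈ [1/41, 9/41) → index 1
j=1: u_1=23/96 ∈ [9/41, 17/41) → index 2
j=2: u_2=35/96 ∈ [9/41, 17/41) → index 2
j=3: u_3=47/96 ∈ [17/41, 23/41) → index 3
j=4: u_4=59/96 ∈ [23/41, 31/41) → index 4
j=5: u_5=71/96 ∈ [23/41, 31/41) → index 4
j=6: u_6=83/96 ∈ [33/41, 1) → index 7
j=7: u_7=95/96 ∈ [33/41, 1) → index 7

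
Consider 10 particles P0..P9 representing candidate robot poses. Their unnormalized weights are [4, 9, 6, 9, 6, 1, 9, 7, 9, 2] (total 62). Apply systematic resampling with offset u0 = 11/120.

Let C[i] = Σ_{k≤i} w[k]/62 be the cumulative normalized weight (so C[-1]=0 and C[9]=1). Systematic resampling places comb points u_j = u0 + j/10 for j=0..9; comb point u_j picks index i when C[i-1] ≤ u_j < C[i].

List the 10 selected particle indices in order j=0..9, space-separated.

1 1 2 3 4 6 6 7 8 9

C = [2/31, 13/62, 19/62, 14/31, 17/31, 35/62, 22/31, 51/62, 30/31, 1]
j=0: u_0=11/120 ∈ [2/31, 13/62) → index 1
j=1: u_1=23/120 ∈ [2/31, 13/62) → index 1
j=2: u_2=7/24 ∈ [13/62, 19/62) → index 2
j=3: u_3=47/120 ∈ [19/62, 14/31) → index 3
j=4: u_4=59/120 ∈ [14/31, 17/31) → index 4
j=5: u_5=71/120 ∈ [35/62, 22/31) → index 6
j=6: u_6=83/120 ∈ [35/62, 22/31) → index 6
j=7: u_7=19/24 ∈ [22/31, 51/62) → index 7
j=8: u_8=107/120 ∈ [51/62, 30/31) → index 8
j=9: u_9=119/120 ∈ [30/31, 1) → index 9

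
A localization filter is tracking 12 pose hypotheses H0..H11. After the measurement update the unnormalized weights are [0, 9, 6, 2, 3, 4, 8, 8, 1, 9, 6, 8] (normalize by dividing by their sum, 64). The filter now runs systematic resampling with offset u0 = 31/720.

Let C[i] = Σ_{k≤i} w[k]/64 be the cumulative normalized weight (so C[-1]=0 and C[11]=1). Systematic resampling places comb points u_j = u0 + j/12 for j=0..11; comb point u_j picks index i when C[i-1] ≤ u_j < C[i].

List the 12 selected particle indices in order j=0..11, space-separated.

C = [0, 9/64, 15/64, 17/64, 5/16, 3/8, 1/2, 5/8, 41/64, 25/32, 7/8, 1]
j=0: u_0=31/720 ∈ [0, 9/64) → index 1
j=1: u_1=91/720 ∈ [0, 9/64) → index 1
j=2: u_2=151/720 ∈ [9/64, 15/64) → index 2
j=3: u_3=211/720 ∈ [17/64, 5/16) → index 4
j=4: u_4=271/720 ∈ [3/8, 1/2) → index 6
j=5: u_5=331/720 ∈ [3/8, 1/2) → index 6
j=6: u_6=391/720 ∈ [1/2, 5/8) → index 7
j=7: u_7=451/720 ∈ [5/8, 41/64) → index 8
j=8: u_8=511/720 ∈ [41/64, 25/32) → index 9
j=9: u_9=571/720 ∈ [25/32, 7/8) → index 10
j=10: u_10=631/720 ∈ [7/8, 1) → index 11
j=11: u_11=691/720 ∈ [7/8, 1) → index 11

1 1 2 4 6 6 7 8 9 10 11 11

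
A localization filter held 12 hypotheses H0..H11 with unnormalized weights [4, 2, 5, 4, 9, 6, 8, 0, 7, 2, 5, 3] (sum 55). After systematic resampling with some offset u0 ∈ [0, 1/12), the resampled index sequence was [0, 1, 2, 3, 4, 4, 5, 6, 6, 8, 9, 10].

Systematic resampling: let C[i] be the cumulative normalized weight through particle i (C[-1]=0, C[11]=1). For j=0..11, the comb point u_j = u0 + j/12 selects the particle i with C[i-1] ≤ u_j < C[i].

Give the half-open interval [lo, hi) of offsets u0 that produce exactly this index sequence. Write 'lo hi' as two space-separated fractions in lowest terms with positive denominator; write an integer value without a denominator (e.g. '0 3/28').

C = [4/55, 6/55, 1/5, 3/11, 24/55, 6/11, 38/55, 38/55, 9/11, 47/55, 52/55, 1]
j=0 picked index 0: u0 ∈ [0, 4/55)
j=1 picked index 1: u0 ∈ [-7/660, 17/660)
j=2 picked index 2: u0 ∈ [-19/330, 1/30)
j=3 picked index 3: u0 ∈ [-1/20, 1/44)
j=4 picked index 4: u0 ∈ [-2/33, 17/165)
j=5 picked index 4: u0 ∈ [-19/132, 13/660)
j=6 picked index 5: u0 ∈ [-7/110, 1/22)
j=7 picked index 6: u0 ∈ [-5/132, 71/660)
j=8 picked index 6: u0 ∈ [-4/33, 4/165)
j=9 picked index 8: u0 ∈ [-13/220, 3/44)
j=10 picked index 9: u0 ∈ [-1/66, 7/330)
j=11 picked index 10: u0 ∈ [-41/660, 19/660)
intersection: [0, 13/660)

0 13/660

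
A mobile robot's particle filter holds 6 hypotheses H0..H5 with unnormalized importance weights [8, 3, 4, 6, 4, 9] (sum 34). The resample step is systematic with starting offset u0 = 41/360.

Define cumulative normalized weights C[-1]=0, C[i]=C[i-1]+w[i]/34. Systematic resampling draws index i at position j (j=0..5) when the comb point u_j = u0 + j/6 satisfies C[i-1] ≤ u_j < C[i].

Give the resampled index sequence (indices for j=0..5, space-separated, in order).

C = [4/17, 11/34, 15/34, 21/34, 25/34, 1]
j=0: u_0=41/360 ∈ [0, 4/17) → index 0
j=1: u_1=101/360 ∈ [4/17, 11/34) → index 1
j=2: u_2=161/360 ∈ [15/34, 21/34) → index 3
j=3: u_3=221/360 ∈ [15/34, 21/34) → index 3
j=4: u_4=281/360 ∈ [25/34, 1) → index 5
j=5: u_5=341/360 ∈ [25/34, 1) → index 5

0 1 3 3 5 5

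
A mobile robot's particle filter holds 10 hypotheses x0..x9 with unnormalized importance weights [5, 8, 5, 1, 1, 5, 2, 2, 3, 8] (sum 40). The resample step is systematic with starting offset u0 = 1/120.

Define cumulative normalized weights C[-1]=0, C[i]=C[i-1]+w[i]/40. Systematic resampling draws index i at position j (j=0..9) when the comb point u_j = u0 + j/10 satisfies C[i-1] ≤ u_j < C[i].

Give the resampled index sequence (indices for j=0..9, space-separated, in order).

0 0 1 1 2 5 5 7 9 9

C = [1/8, 13/40, 9/20, 19/40, 1/2, 5/8, 27/40, 29/40, 4/5, 1]
j=0: u_0=1/120 ∈ [0, 1/8) → index 0
j=1: u_1=13/120 ∈ [0, 1/8) → index 0
j=2: u_2=5/24 ∈ [1/8, 13/40) → index 1
j=3: u_3=37/120 ∈ [1/8, 13/40) → index 1
j=4: u_4=49/120 ∈ [13/40, 9/20) → index 2
j=5: u_5=61/120 ∈ [1/2, 5/8) → index 5
j=6: u_6=73/120 ∈ [1/2, 5/8) → index 5
j=7: u_7=17/24 ∈ [27/40, 29/40) → index 7
j=8: u_8=97/120 ∈ [4/5, 1) → index 9
j=9: u_9=109/120 ∈ [4/5, 1) → index 9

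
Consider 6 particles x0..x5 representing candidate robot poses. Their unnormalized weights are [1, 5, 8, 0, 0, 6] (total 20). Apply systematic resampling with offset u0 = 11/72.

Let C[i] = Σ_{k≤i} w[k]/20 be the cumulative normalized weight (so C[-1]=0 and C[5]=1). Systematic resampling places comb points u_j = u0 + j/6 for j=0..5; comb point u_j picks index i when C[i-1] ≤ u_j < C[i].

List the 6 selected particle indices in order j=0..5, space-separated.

C = [1/20, 3/10, 7/10, 7/10, 7/10, 1]
j=0: u_0=11/72 ∈ [1/20, 3/10) → index 1
j=1: u_1=23/72 ∈ [3/10, 7/10) → index 2
j=2: u_2=35/72 ∈ [3/10, 7/10) → index 2
j=3: u_3=47/72 ∈ [3/10, 7/10) → index 2
j=4: u_4=59/72 ∈ [7/10, 1) → index 5
j=5: u_5=71/72 ∈ [7/10, 1) → index 5

1 2 2 2 5 5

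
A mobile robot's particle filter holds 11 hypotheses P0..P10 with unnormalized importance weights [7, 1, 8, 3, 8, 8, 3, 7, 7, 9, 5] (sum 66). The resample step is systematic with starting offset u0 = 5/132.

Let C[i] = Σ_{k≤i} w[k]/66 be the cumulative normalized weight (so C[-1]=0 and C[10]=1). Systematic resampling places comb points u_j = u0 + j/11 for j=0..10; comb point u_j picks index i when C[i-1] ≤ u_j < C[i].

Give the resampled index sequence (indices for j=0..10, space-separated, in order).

0 2 2 4 4 5 7 7 8 9 10

C = [7/66, 4/33, 8/33, 19/66, 9/22, 35/66, 19/33, 15/22, 26/33, 61/66, 1]
j=0: u_0=5/132 ∈ [0, 7/66) → index 0
j=1: u_1=17/132 ∈ [4/33, 8/33) → index 2
j=2: u_2=29/132 ∈ [4/33, 8/33) → index 2
j=3: u_3=41/132 ∈ [19/66, 9/22) → index 4
j=4: u_4=53/132 ∈ [19/66, 9/22) → index 4
j=5: u_5=65/132 ∈ [9/22, 35/66) → index 5
j=6: u_6=7/12 ∈ [19/33, 15/22) → index 7
j=7: u_7=89/132 ∈ [19/33, 15/22) → index 7
j=8: u_8=101/132 ∈ [15/22, 26/33) → index 8
j=9: u_9=113/132 ∈ [26/33, 61/66) → index 9
j=10: u_10=125/132 ∈ [61/66, 1) → index 10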